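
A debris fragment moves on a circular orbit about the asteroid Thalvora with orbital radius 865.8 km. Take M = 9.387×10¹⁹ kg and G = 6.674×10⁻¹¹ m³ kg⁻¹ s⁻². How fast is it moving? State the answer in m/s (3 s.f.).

v ≈ 85.1 m/s

μ = GM = 6.674×10⁻¹¹ × 9.387×10¹⁹ = 6.265×10⁹ m³/s².
r = 865.8 km = 8.658×10⁵ m.
For a circular orbit v = √(μ/r) = √(6.265×10⁹ / 8.658×10⁵) = √(7.236×10³) = 85.06 m/s.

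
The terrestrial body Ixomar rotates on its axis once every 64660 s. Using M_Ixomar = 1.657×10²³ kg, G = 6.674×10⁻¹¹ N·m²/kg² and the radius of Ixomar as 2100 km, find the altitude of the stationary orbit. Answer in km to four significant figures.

h_sync ≈ 8441 km

μ = GM = 6.674×10⁻¹¹ × 1.657×10²³ = 1.106×10¹³ m³/s².
A synchronous orbit has period T, so by Kepler's third law a = (μT²/4π²)^(1/3).
μT²/4π² = 1.106×10¹³ × (6.466×10⁴)² / 39.48 = 1.171×10²¹ m³.
a = 1.054×10⁷ m = 10541 km.
Altitude h = a − R = 10541 − 2100 = 8440.8 km.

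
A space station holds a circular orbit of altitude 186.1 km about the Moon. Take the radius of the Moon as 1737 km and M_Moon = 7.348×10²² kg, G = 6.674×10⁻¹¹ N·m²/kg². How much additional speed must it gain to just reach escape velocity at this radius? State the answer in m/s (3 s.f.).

Δv ≈ 661 m/s

μ = GM = 6.674×10⁻¹¹ × 7.348×10²² = 4.904×10¹² m³/s².
r = 1737 + 186.1 = 1923.1 km = 1.9231×10⁶ m.
Circular speed v_c = √(μ/r) = 1597 m/s.
Escape speed v_esc = √(2μ/r) = √2 × v_c = 2258 m/s.
Δv = v_esc − v_c = 661.5 m/s.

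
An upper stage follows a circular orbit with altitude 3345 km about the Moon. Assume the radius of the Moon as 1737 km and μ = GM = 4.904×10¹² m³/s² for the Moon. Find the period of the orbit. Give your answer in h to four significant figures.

r = 1737 + 3345 = 5082.0 km = 5.0820×10⁶ m.
Kepler's third law: T = 2π√(r³/μ) = 2π√((5.082×10⁶)³ / 4.904×10¹²).
r³/μ = 2.676×10⁷ s², so T = 2π × 5.173×10³ = 3.251×10⁴ s.
Converting: 3.251×10⁴ s ÷ 3600 = 9.029 h.

T ≈ 9.029 h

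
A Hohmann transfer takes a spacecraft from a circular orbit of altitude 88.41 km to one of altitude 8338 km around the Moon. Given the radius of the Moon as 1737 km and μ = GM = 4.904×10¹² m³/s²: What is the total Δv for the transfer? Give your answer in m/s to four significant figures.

Δv_total ≈ 805.0 m/s

r₁ = 1737 + 88.41 = 1825.4 km = 1.8254×10⁶ m.
r₂ = 1737 + 8338 = 10075 km = 1.0075×10⁷ m.
Transfer ellipse a_t = (r₁ + r₂)/2 = 5.950×10⁶ m.
At r₁: circular v_c1 = √(μ/r₁) = 1639 m/s; transfer-perilune v_p = √[μ(2/r₁ − 1/a_t)] = 2133 m/s.
Δv₁ = v_p − v_c1 = 493.7 m/s.
At r₂: circular v_c2 = √(μ/r₂) = 697.7 m/s; transfer-apolune v_a = √[μ(2/r₂ − 1/a_t)] = 386.4 m/s.
Δv₂ = v_c2 − v_a = 311.2 m/s.
Total Δv = Δv₁ + Δv₂ = 805.0 m/s.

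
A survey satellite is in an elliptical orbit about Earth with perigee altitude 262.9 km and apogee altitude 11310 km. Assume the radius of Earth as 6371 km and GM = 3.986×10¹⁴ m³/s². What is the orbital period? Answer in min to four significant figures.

r_p = 6371 + 262.9 = 6633.9 km = 6.6339×10⁶ m.
r_a = 6371 + 11310 = 17681 km = 1.7681×10⁷ m.
Semi-major axis a = (r_p + r_a)/2 = (6633.9 + 17681)/2 = 12157 km = 1.216×10⁷ m.
By Kepler's third law T = 2π√(a³/μ) = 2π × 2.123×10³ = 1.334×10⁴ s.
= 222.3 min.

T ≈ 222.3 min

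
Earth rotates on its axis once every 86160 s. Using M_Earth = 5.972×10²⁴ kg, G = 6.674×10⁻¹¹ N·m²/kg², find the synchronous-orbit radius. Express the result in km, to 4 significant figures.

μ = GM = 6.674×10⁻¹¹ × 5.972×10²⁴ = 3.986×10¹⁴ m³/s².
A synchronous orbit has period T, so by Kepler's third law a = (μT²/4π²)^(1/3).
μT²/4π² = 3.986×10¹⁴ × (8.616×10⁴)² / 39.48 = 7.495×10²² m³.
a = 4.216×10⁷ m = 42162 km.

r_sync ≈ 42160 km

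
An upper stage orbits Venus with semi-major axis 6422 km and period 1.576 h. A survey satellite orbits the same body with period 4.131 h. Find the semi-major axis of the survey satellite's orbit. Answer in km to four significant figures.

a₂ ≈ 12210 km

Kepler's third law: a³ ∝ T², so a₂ = a₁ (T₂/T₁)^(2/3).
T₂/T₁ = 2.621, (T₂/T₁)^(2/3) = 1.901.
a₂ = 6422 × 1.901 = 12210 km.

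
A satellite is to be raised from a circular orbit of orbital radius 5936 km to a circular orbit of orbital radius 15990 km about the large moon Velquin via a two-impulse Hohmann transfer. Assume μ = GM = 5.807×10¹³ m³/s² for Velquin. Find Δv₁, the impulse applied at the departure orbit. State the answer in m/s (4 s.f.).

r₁ = 5936 km = 5.936×10⁶ m.
r₂ = 15990 km = 1.599×10⁷ m.
Transfer ellipse a_t = (r₁ + r₂)/2 = 1.096×10⁷ m.
At r₁: circular v_c1 = √(μ/r₁) = 3128 m/s; transfer-periapsis v_p = √[μ(2/r₁ − 1/a_t)] = 3777 m/s.
Δv₁ = v_p − v_c1 = 649.6 m/s.

Δv ≈ 649.6 m/s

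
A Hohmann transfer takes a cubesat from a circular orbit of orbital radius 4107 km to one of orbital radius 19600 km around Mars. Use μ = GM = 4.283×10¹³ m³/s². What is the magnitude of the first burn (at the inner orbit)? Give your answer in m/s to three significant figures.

Δv ≈ 923 m/s

r₁ = 4107 km = 4.107×10⁶ m.
r₂ = 19600 km = 1.960×10⁷ m.
Transfer ellipse a_t = (r₁ + r₂)/2 = 1.185×10⁷ m.
At r₁: circular v_c1 = √(μ/r₁) = 3229 m/s; transfer-periapsis v_p = √[μ(2/r₁ − 1/a_t)] = 4153 m/s.
Δv₁ = v_p − v_c1 = 923.2 m/s.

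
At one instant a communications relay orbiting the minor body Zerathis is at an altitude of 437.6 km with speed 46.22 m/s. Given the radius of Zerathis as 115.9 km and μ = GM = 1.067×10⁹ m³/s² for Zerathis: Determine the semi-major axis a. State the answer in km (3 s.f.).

a ≈ 621 km

r = 115.9 + 437.6 = 553.50 km = 5.535×10⁵ m.
Vis-viva rearranged: 1/a = 2/r − v²/μ = 3.613×10⁻⁶ − 2.002×10⁻⁶ = 1.611×10⁻⁶ m⁻¹.
a = 6.206×10⁵ m = 620.65 km.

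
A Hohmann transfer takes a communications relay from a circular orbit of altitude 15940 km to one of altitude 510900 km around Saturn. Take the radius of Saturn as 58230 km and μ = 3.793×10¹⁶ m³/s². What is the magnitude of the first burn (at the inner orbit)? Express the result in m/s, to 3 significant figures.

Δv ≈ 7470 m/s

r₁ = 58230 + 15940 = 74170 km = 7.4170×10⁷ m.
r₂ = 58230 + 510900 = 569130 km = 5.6913×10⁸ m.
Transfer ellipse a_t = (r₁ + r₂)/2 = 3.216×10⁸ m.
At r₁: circular v_c1 = √(μ/r₁) = 22610 m/s; transfer-perikrone v_p = √[μ(2/r₁ − 1/a_t)] = 30080 m/s.
Δv₁ = v_p − v_c1 = 7467 m/s.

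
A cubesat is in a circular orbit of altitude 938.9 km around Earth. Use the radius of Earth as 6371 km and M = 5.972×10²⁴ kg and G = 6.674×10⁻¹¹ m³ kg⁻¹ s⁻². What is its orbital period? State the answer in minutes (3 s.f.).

μ = GM = 6.674×10⁻¹¹ × 5.972×10²⁴ = 3.986×10¹⁴ m³/s².
r = 6371 + 938.9 = 7309.9 km = 7.3099×10⁶ m.
Kepler's third law: T = 2π√(r³/μ) = 2π√((7.310×10⁶)³ / 3.986×10¹⁴).
r³/μ = 9.800×10⁵ s², so T = 2π × 9.900×10² = 6.220×10³ s.
Converting: 6.220×10³ s ÷ 60.00 = 103.7 minutes.

T ≈ 104 minutes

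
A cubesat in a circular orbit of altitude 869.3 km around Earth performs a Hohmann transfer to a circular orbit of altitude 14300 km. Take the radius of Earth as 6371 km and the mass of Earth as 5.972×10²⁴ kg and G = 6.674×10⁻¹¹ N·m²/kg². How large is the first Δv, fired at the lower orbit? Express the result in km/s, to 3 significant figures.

Δv ≈ 1.61 km/s

μ = GM = 6.674×10⁻¹¹ × 5.972×10²⁴ = 3.986×10¹⁴ m³/s².
r₁ = 6371 + 869.3 = 7240.3 km = 7.2403×10⁶ m.
r₂ = 6371 + 14300 = 20671 km = 2.0671×10⁷ m.
Transfer ellipse a_t = (r₁ + r₂)/2 = 1.396×10⁷ m.
At r₁: circular v_c1 = √(μ/r₁) = 7420 m/s; transfer-perigee v_p = √[μ(2/r₁ − 1/a_t)] = 9030 m/s.
Δv₁ = v_p − v_c1 = 1610 m/s.
= 1.610 km/s.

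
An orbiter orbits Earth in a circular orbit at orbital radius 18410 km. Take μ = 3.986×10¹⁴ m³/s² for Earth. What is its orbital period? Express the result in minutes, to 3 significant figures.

r = 18410 km = 1.841×10⁷ m.
Kepler's third law: T = 2π√(r³/μ) = 2π√((1.841×10⁷)³ / 3.986×10¹⁴).
r³/μ = 1.565×10⁷ s², so T = 2π × 3.957×10³ = 2.486×10⁴ s.
Converting: 2.486×10⁴ s ÷ 60.00 = 414.3 minutes.

T ≈ 414 minutes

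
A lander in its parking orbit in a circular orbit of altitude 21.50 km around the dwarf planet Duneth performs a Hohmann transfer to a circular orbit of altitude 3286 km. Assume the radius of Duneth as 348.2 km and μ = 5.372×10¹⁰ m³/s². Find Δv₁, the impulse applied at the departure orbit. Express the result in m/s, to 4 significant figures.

Δv ≈ 132.4 m/s

r₁ = 348.2 + 21.50 = 369.70 km = 3.6970×10⁵ m.
r₂ = 348.2 + 3286 = 3634.2 km = 3.6342×10⁶ m.
Transfer ellipse a_t = (r₁ + r₂)/2 = 2.002×10⁶ m.
At r₁: circular v_c1 = √(μ/r₁) = 381.2 m/s; transfer-periapsis v_p = √[μ(2/r₁ − 1/a_t)] = 513.6 m/s.
Δv₁ = v_p − v_c1 = 132.4 m/s.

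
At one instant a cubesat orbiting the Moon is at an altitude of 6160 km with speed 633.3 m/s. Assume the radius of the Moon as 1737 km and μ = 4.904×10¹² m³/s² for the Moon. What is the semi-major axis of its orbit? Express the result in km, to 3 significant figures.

r = 1737 + 6160 = 7897.0 km = 7.897×10⁶ m.
Specific orbital energy ε = v²/2 − μ/r = (633.3)²/2 − 4.904×10¹²/7.897×10⁶ = -4.205×10⁵ J/kg.
Since ε = −μ/(2a), a = −μ/(2ε) = 5.832×10⁶ m = 5831.7 km.

a ≈ 5830 km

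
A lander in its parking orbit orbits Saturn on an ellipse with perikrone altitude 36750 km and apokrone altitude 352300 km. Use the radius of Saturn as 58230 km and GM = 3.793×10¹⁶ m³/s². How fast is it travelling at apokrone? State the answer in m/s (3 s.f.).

r_p = 58230 + 36750 = 94980 km = 9.4980×10⁷ m.
r_a = 58230 + 352300 = 410530 km = 4.1053×10⁸ m.
Semi-major axis a = (r_p + r_a)/2 = 2.5276×10⁵ km = 2.528×10⁸ m.
Vis-viva: v² = μ(2/r − 1/a) = 3.793×10¹⁶ × (4.872×10⁻⁹ − 3.956×10⁻⁹) = 3.472×10⁷ m²/s².
v = 5892 m/s.

v ≈ 5890 m/s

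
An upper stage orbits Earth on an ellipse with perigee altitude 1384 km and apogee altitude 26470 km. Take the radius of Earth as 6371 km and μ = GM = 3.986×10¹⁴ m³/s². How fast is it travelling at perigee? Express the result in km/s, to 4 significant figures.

r_p = 6371 + 1384 = 7755.0 km = 7.7550×10⁶ m.
r_a = 6371 + 26470 = 32841 km = 3.2841×10⁷ m.
Semi-major axis a = (r_p + r_a)/2 = 20298 km = 2.030×10⁷ m.
Vis-viva: v² = μ(2/r − 1/a) = 3.986×10¹⁴ × (2.579×10⁻⁷ − 4.927×10⁻⁸) = 8.316×10⁷ m²/s².
v = 9119 m/s = 9.119 km/s.

v ≈ 9.119 km/s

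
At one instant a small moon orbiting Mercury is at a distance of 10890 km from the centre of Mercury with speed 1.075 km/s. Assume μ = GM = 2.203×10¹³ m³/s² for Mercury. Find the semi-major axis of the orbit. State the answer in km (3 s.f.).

a ≈ 7620 km

r = 1.089×10⁷ m.
Vis-viva rearranged: 1/a = 2/r − v²/μ = 1.837×10⁻⁷ − 5.246×10⁻⁸ = 1.312×10⁻⁷ m⁻¹.
a = 7.622×10⁶ m = 7622.1 km.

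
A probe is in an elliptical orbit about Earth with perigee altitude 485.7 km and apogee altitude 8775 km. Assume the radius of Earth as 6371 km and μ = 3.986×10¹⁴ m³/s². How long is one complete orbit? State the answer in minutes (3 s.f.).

r_p = 6371 + 485.7 = 6856.7 km = 6.8567×10⁶ m.
r_a = 6371 + 8775 = 15146 km = 1.5146×10⁷ m.
Semi-major axis a = (r_p + r_a)/2 = (6856.7 + 15146)/2 = 11001 km = 1.100×10⁷ m.
By Kepler's third law T = 2π√(a³/μ) = 2π × 1.828×10³ = 1.148×10⁴ s.
= 191.4 minutes.

T ≈ 191 minutes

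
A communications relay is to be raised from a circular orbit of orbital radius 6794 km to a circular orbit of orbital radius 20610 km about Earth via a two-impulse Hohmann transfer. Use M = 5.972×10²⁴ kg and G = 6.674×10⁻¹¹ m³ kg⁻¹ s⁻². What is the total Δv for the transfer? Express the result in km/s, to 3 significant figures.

μ = GM = 6.674×10⁻¹¹ × 5.972×10²⁴ = 3.986×10¹⁴ m³/s².
r₁ = 6794 km = 6.794×10⁶ m.
r₂ = 20610 km = 2.061×10⁷ m.
Transfer ellipse a_t = (r₁ + r₂)/2 = 1.370×10⁷ m.
At r₁: circular v_c1 = √(μ/r₁) = 7659 m/s; transfer-perigee v_p = √[μ(2/r₁ − 1/a_t)] = 9394 m/s.
Δv₁ = v_p − v_c1 = 1734 m/s.
At r₂: circular v_c2 = √(μ/r₂) = 4398 m/s; transfer-apogee v_a = √[μ(2/r₂ − 1/a_t)] = 3097 m/s.
Δv₂ = v_c2 − v_a = 1301 m/s.
Total Δv = Δv₁ + Δv₂ = 3035 m/s = 3.035 km/s.

Δv_total ≈ 3.04 km/s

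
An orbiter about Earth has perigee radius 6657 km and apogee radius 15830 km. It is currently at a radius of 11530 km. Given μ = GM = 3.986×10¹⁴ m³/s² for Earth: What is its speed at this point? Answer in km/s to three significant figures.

Semi-major axis a = (r_p + r_a)/2 = 11244 km = 1.124×10⁷ m.
Vis-viva: v² = μ(2/r − 1/a) = 3.986×10¹⁴ × (1.735×10⁻⁷ − 8.894×10⁻⁸) = 3.369×10⁷ m²/s².
v = 5804 m/s = 5.804 km/s.

v ≈ 5.80 km/s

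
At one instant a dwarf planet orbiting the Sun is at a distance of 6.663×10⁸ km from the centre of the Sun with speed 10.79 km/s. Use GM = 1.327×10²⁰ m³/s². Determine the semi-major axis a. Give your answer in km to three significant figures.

a ≈ 4.71×10⁸ km

r = 6.663×10¹¹ m.
Specific orbital energy ε = v²/2 − μ/r = (10790)²/2 − 1.327×10²⁰/6.663×10¹¹ = -1.409×10⁸ J/kg.
Since ε = −μ/(2a), a = −μ/(2ε) = 4.707×10¹¹ m = 4.7074×10⁸ km.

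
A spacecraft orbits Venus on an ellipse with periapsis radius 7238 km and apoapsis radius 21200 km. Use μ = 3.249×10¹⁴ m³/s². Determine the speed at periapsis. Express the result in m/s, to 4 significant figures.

v ≈ 8181 m/s

Semi-major axis a = (r_p + r_a)/2 = 14219 km = 1.422×10⁷ m.
Vis-viva: v² = μ(2/r − 1/a) = 3.249×10¹⁴ × (2.763×10⁻⁷ − 7.033×10⁻⁸) = 6.693×10⁷ m²/s².
v = 8181 m/s.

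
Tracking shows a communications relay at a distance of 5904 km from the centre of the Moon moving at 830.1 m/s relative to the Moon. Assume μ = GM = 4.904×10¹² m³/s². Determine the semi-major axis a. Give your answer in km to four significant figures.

a ≈ 5044 km

r = 5.904×10⁶ m.
Vis-viva rearranged: 1/a = 2/r − v²/μ = 3.388×10⁻⁷ − 1.405×10⁻⁷ = 1.982×10⁻⁷ m⁻¹.
a = 5.044×10⁶ m = 5044.3 km.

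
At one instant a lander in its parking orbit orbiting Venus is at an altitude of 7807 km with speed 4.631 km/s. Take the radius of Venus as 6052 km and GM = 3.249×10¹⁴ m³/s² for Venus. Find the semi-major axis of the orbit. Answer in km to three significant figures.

a ≈ 12800 km

r = 6052 + 7807 = 13859 km = 1.386×10⁷ m.
Specific orbital energy ε = v²/2 − μ/r = (4631)²/2 − 3.249×10¹⁴/1.386×10⁷ = -1.272×10⁷ J/kg.
Since ε = −μ/(2a), a = −μ/(2ε) = 1.277×10⁷ m = 12771 km.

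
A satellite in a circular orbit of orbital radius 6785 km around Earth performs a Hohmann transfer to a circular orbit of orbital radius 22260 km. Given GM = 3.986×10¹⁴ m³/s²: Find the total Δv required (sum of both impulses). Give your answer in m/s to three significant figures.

r₁ = 6785 km = 6.785×10⁶ m.
r₂ = 22260 km = 2.226×10⁷ m.
Transfer ellipse a_t = (r₁ + r₂)/2 = 1.452×10⁷ m.
At r₁: circular v_c1 = √(μ/r₁) = 7665 m/s; transfer-perigee v_p = √[μ(2/r₁ − 1/a_t)] = 9489 m/s.
Δv₁ = v_p − v_c1 = 1825 m/s.
At r₂: circular v_c2 = √(μ/r₂) = 4232 m/s; transfer-apogee v_a = √[μ(2/r₂ − 1/a_t)] = 2892 m/s.
Δv₂ = v_c2 − v_a = 1339 m/s.
Total Δv = Δv₁ + Δv₂ = 3164 m/s.

Δv_total ≈ 3160 m/s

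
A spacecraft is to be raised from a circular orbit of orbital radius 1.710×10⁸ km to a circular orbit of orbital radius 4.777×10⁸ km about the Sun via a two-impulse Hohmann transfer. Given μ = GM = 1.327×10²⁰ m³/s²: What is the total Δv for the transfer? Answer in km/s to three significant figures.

r₁ = 1.710×10⁸ km = 1.710×10¹¹ m.
r₂ = 4.777×10⁸ km = 4.777×10¹¹ m.
Transfer ellipse a_t = (r₁ + r₂)/2 = 3.244×10¹¹ m.
At r₁: circular v_c1 = √(μ/r₁) = 27860 m/s; transfer-perihelion v_p = √[μ(2/r₁ − 1/a_t)] = 33810 m/s.
Δv₁ = v_p − v_c1 = 5950 m/s.
At r₂: circular v_c2 = √(μ/r₂) = 16670 m/s; transfer-aphelion v_a = √[μ(2/r₂ − 1/a_t)] = 12100 m/s.
Δv₂ = v_c2 − v_a = 4565 m/s.
Total Δv = Δv₁ + Δv₂ = 10520 m/s = 10.52 km/s.

Δv_total ≈ 10.5 km/s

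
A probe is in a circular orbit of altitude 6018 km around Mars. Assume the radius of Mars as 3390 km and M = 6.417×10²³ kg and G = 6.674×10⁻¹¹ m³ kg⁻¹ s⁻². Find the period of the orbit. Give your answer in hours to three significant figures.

μ = GM = 6.674×10⁻¹¹ × 6.417×10²³ = 4.283×10¹³ m³/s².
r = 3390 + 6018 = 9408.0 km = 9.4080×10⁶ m.
Kepler's third law: T = 2π√(r³/μ) = 2π√((9.408×10⁶)³ / 4.283×10¹³).
r³/μ = 1.944×10⁷ s², so T = 2π × 4.409×10³ = 2.771×10⁴ s.
Converting: 2.771×10⁴ s ÷ 3600 = 7.696 hours.

T ≈ 7.70 hours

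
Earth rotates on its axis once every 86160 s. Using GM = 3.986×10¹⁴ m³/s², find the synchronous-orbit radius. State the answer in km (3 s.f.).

A synchronous orbit has period T, so by Kepler's third law a = (μT²/4π²)^(1/3).
μT²/4π² = 3.986×10¹⁴ × (8.616×10⁴)² / 39.48 = 7.495×10²² m³.
a = 4.216×10⁷ m = 42163 km.

r_sync ≈ 42200 km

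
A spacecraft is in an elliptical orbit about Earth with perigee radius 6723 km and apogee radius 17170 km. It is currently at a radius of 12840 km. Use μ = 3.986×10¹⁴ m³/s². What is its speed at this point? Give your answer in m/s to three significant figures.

Semi-major axis a = (r_p + r_a)/2 = 11946 km = 1.195×10⁷ m.
Vis-viva: v² = μ(2/r − 1/a) = 3.986×10¹⁴ × (1.558×10⁻⁷ − 8.371×10⁻⁸) = 2.872×10⁷ m²/s².
v = 5359 m/s.

v ≈ 5360 m/s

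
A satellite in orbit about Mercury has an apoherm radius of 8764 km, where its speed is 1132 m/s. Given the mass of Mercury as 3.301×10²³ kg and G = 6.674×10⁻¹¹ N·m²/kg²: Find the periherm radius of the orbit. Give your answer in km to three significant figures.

μ = GM = 6.674×10⁻¹¹ × 3.301×10²³ = 2.203×10¹³ m³/s².
r_a = 8.764×10⁶ m.
Specific energy ε = v²/2 − μ/r = -1.873×10⁶ J/kg, so a = −μ/(2ε) = 5.881×10⁶ m.
The apsides satisfy r_p + r_a = 2a, so the periherm radius is 2a − r_a = 2.998×10⁶ m = 2997.8 km.

periherm radius ≈ 3000 km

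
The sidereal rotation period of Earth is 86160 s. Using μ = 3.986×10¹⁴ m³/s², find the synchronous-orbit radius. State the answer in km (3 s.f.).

r_sync ≈ 42200 km

A synchronous orbit has period T, so by Kepler's third law a = (μT²/4π²)^(1/3).
μT²/4π² = 3.986×10¹⁴ × (8.616×10⁴)² / 39.48 = 7.495×10²² m³.
a = 4.216×10⁷ m = 42163 km.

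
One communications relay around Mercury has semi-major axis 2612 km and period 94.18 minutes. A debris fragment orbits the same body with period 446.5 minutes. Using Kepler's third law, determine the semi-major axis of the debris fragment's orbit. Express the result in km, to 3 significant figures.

a₂ ≈ 7370 km

Kepler's third law: a³ ∝ T², so a₂ = a₁ (T₂/T₁)^(2/3).
T₂/T₁ = 4.741, (T₂/T₁)^(2/3) = 2.822.
a₂ = 2612 × 2.822 = 7371 km.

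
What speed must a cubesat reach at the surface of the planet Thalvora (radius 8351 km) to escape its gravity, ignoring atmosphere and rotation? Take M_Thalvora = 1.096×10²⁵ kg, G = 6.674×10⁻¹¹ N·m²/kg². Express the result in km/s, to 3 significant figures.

μ = GM = 6.674×10⁻¹¹ × 1.096×10²⁵ = 7.315×10¹⁴ m³/s².
r = R = 8.351×10⁶ m.
Escape speed v_esc = √(2μ/r) = √(2 × 7.315×10¹⁴ / 8.351×10⁶) = √(1.752×10⁸) = 13240 m/s.
= 13.24 km/s.

v_esc ≈ 13.2 km/s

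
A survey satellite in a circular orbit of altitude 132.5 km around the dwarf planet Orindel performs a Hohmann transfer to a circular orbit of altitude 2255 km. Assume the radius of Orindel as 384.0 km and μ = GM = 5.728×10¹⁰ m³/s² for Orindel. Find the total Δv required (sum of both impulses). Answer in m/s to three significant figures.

r₁ = 384.0 + 132.5 = 516.50 km = 5.1650×10⁵ m.
r₂ = 384.0 + 2255 = 2639.0 km = 2.6390×10⁶ m.
Transfer ellipse a_t = (r₁ + r₂)/2 = 1.578×10⁶ m.
At r₁: circular v_c1 = √(μ/r₁) = 333.0 m/s; transfer-periapsis v_p = √[μ(2/r₁ − 1/a_t)] = 430.7 m/s.
Δv₁ = v_p − v_c1 = 97.68 m/s.
At r₂: circular v_c2 = √(μ/r₂) = 147.3 m/s; transfer-apoapsis v_a = √[μ(2/r₂ − 1/a_t)] = 84.29 m/s.
Δv₂ = v_c2 − v_a = 63.03 m/s.
Total Δv = Δv₁ + Δv₂ = 160.7 m/s.

Δv_total ≈ 161 m/s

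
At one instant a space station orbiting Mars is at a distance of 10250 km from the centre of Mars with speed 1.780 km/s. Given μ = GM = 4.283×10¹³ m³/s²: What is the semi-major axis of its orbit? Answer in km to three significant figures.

a ≈ 8250 km

r = 1.025×10⁷ m.
Specific orbital energy ε = v²/2 − μ/r = (1780)²/2 − 4.283×10¹³/1.025×10⁷ = -2.594×10⁶ J/kg.
Since ε = −μ/(2a), a = −μ/(2ε) = 8.255×10⁶ m = 8254.5 km.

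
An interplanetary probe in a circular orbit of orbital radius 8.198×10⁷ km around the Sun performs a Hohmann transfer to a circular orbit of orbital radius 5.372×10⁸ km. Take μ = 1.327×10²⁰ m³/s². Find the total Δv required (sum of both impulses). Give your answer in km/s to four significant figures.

Δv_total ≈ 20.39 km/s

r₁ = 8.198×10⁷ km = 8.198×10¹⁰ m.
r₂ = 5.372×10⁸ km = 5.372×10¹¹ m.
Transfer ellipse a_t = (r₁ + r₂)/2 = 3.096×10¹¹ m.
At r₁: circular v_c1 = √(μ/r₁) = 40230 m/s; transfer-perihelion v_p = √[μ(2/r₁ − 1/a_t)] = 53000 m/s.
Δv₁ = v_p − v_c1 = 12760 m/s.
At r₂: circular v_c2 = √(μ/r₂) = 15720 m/s; transfer-aphelion v_a = √[μ(2/r₂ − 1/a_t)] = 8088 m/s.
Δv₂ = v_c2 − v_a = 7629 m/s.
Total Δv = Δv₁ + Δv₂ = 20390 m/s = 20.39 km/s.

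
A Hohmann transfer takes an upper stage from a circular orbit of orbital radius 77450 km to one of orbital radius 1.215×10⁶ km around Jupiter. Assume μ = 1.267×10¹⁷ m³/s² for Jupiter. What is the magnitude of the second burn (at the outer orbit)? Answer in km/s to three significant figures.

Δv ≈ 6.68 km/s

r₁ = 77450 km = 7.745×10⁷ m.
r₂ = 1.215×10⁶ km = 1.215×10⁹ m.
Transfer ellipse a_t = (r₁ + r₂)/2 = 6.462×10⁸ m.
At r₁: circular v_c1 = √(μ/r₁) = 40450 m/s; transfer-perijove v_p = √[μ(2/r₁ − 1/a_t)] = 55460 m/s.
At r₂: circular v_c2 = √(μ/r₂) = 10210 m/s; transfer-apojove v_a = √[μ(2/r₂ − 1/a_t)] = 3535 m/s.
Δv₂ = v_c2 − v_a = 6677 m/s.
= 6.677 km/s.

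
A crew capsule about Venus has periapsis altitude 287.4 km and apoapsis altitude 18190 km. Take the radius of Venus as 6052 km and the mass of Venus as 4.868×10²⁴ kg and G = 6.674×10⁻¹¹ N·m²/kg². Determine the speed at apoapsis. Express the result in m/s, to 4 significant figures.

μ = GM = 6.674×10⁻¹¹ × 4.868×10²⁴ = 3.249×10¹⁴ m³/s².
r_p = 6052 + 287.4 = 6339.4 km = 6.3394×10⁶ m.
r_a = 6052 + 18190 = 24242 km = 2.4242×10⁷ m.
Semi-major axis a = (r_p + r_a)/2 = 15291 km = 1.529×10⁷ m.
Vis-viva: v² = μ(2/r − 1/a) = 3.249×10¹⁴ × (8.250×10⁻⁸ − 6.540×10⁻⁸) = 5.556×10⁶ m²/s².
v = 2357 m/s.

v ≈ 2357 m/s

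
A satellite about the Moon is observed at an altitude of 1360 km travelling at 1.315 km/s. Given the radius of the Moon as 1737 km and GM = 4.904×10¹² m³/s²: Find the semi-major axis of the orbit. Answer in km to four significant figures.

r = 1737 + 1360 = 3097.0 km = 3.097×10⁶ m.
Specific orbital energy ε = v²/2 − μ/r = (1315)²/2 − 4.904×10¹²/3.097×10⁶ = -7.189×10⁵ J/kg.
Since ε = −μ/(2a), a = −μ/(2ε) = 3.411×10⁶ m = 3411.0 km.

a ≈ 3411 km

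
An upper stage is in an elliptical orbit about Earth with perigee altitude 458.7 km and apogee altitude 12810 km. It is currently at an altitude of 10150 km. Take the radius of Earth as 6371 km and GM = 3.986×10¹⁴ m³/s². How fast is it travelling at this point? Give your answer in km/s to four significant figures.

v ≈ 4.196 km/s

r_p = 6371 + 458.7 = 6829.7 km = 6.8297×10⁶ m.
r_a = 6371 + 12810 = 19181 km = 1.9181×10⁷ m.
r = 6371 + 10150 = 16521 km = 1.652×10⁷ m.
Semi-major axis a = (r_p + r_a)/2 = 13005 km = 1.301×10⁷ m.
Vis-viva: v² = μ(2/r − 1/a) = 3.986×10¹⁴ × (1.211×10⁻⁷ − 7.689×10⁻⁸) = 1.760×10⁷ m²/s².
v = 4196 m/s = 4.196 km/s.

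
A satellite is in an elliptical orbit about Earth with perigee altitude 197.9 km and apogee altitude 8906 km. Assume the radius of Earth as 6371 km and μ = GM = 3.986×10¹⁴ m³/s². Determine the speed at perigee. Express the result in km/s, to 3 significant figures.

v ≈ 9.21 km/s

r_p = 6371 + 197.9 = 6568.9 km = 6.5689×10⁶ m.
r_a = 6371 + 8906 = 15277 km = 1.5277×10⁷ m.
Semi-major axis a = (r_p + r_a)/2 = 10923 km = 1.092×10⁷ m.
Vis-viva: v² = μ(2/r − 1/a) = 3.986×10¹⁴ × (3.045×10⁻⁷ − 9.155×10⁻⁸) = 8.487×10⁷ m²/s².
v = 9212 m/s = 9.212 km/s.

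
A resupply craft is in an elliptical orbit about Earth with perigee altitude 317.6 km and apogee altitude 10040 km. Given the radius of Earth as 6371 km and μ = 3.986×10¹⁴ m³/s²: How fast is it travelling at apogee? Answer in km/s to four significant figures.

v ≈ 3.750 km/s

r_p = 6371 + 317.6 = 6688.6 km = 6.6886×10⁶ m.
r_a = 6371 + 10040 = 16411 km = 1.6411×10⁷ m.
Semi-major axis a = (r_p + r_a)/2 = 11550 km = 1.155×10⁷ m.
Vis-viva: v² = μ(2/r − 1/a) = 3.986×10¹⁴ × (1.219×10⁻⁷ − 8.658×10⁻⁸) = 1.407×10⁷ m²/s².
v = 3750 m/s = 3.750 km/s.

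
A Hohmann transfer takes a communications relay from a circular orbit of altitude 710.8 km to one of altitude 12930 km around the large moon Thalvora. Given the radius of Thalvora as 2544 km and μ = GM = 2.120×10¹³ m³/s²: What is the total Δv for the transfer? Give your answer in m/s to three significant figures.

r₁ = 2544 + 710.8 = 3254.8 km = 3.2548×10⁶ m.
r₂ = 2544 + 12930 = 15474 km = 1.5474×10⁷ m.
Transfer ellipse a_t = (r₁ + r₂)/2 = 9.364×10⁶ m.
At r₁: circular v_c1 = √(μ/r₁) = 2552 m/s; transfer-periapsis v_p = √[μ(2/r₁ − 1/a_t)] = 3281 m/s.
Δv₁ = v_p − v_c1 = 728.6 m/s.
At r₂: circular v_c2 = √(μ/r₂) = 1170 m/s; transfer-apoapsis v_a = √[μ(2/r₂ − 1/a_t)] = 690.1 m/s.
Δv₂ = v_c2 − v_a = 480.4 m/s.
Total Δv = Δv₁ + Δv₂ = 1209 m/s.

Δv_total ≈ 1210 m/s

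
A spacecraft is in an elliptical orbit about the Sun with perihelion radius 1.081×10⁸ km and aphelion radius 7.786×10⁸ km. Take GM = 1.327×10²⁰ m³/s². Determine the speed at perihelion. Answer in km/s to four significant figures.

v ≈ 46.43 km/s

Semi-major axis a = (r_p + r_a)/2 = 4.4335×10⁸ km = 4.434×10¹¹ m.
Vis-viva: v² = μ(2/r − 1/a) = 1.327×10²⁰ × (1.850×10⁻¹¹ − 2.256×10⁻¹²) = 2.156×10⁹ m²/s².
v = 46430 m/s = 46.43 km/s.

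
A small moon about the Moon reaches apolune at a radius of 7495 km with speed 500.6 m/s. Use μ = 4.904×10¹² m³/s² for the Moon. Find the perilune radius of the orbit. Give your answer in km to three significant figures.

r_a = 7.495×10⁶ m.
Specific energy ε = v²/2 − μ/r = -5.290×10⁵ J/kg, so a = −μ/(2ε) = 4.635×10⁶ m.
The apsides satisfy r_p + r_a = 2a, so the perilune radius is 2a − r_a = 1.775×10⁶ m = 1775.3 km.

perilune radius ≈ 1780 km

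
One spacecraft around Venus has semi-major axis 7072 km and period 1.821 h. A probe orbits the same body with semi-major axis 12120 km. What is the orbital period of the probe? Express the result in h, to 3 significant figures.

T₂ ≈ 4.09 h

Kepler's third law: T² ∝ a³, so T₂ = T₁ (a₂/a₁)^(3/2).
a₂/a₁ = 1.714, (a₂/a₁)^(3/2) = 2.244.
T₂ = 1.821 × 2.244 = 4.086 h.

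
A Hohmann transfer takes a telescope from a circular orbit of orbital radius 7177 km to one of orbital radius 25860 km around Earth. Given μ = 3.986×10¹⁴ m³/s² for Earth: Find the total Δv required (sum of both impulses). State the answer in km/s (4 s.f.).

Δv_total ≈ 3.210 km/s

r₁ = 7177 km = 7.177×10⁶ m.
r₂ = 25860 km = 2.586×10⁷ m.
Transfer ellipse a_t = (r₁ + r₂)/2 = 1.652×10⁷ m.
At r₁: circular v_c1 = √(μ/r₁) = 7452 m/s; transfer-perigee v_p = √[μ(2/r₁ − 1/a_t)] = 9325 m/s.
Δv₁ = v_p − v_c1 = 1872 m/s.
At r₂: circular v_c2 = √(μ/r₂) = 3926 m/s; transfer-apogee v_a = √[μ(2/r₂ − 1/a_t)] = 2588 m/s.
Δv₂ = v_c2 − v_a = 1338 m/s.
Total Δv = Δv₁ + Δv₂ = 3210 m/s = 3.210 km/s.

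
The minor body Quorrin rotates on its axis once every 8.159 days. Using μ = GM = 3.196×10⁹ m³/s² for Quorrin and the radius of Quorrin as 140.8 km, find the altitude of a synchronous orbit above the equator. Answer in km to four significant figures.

h_sync ≈ 3286 km

T = 8.159 days = 7.049×10⁵ s.
A synchronous orbit has period T, so by Kepler's third law a = (μT²/4π²)^(1/3).
μT²/4π² = 3.196×10⁹ × (7.049×10⁵)² / 39.48 = 4.023×10¹⁹ m³.
a = 3.426×10⁶ m = 3426.5 km.
Altitude h = a − R = 3426.5 − 140.8 = 3285.7 km.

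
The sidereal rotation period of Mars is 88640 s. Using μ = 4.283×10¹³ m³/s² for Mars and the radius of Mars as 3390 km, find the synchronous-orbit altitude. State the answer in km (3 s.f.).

h_sync ≈ 17000 km

A synchronous orbit has period T, so by Kepler's third law a = (μT²/4π²)^(1/3).
μT²/4π² = 4.283×10¹³ × (8.864×10⁴)² / 39.48 = 8.524×10²¹ m³.
a = 2.043×10⁷ m = 20428 km.
Altitude h = a − R = 20428 − 3390 = 17038 km.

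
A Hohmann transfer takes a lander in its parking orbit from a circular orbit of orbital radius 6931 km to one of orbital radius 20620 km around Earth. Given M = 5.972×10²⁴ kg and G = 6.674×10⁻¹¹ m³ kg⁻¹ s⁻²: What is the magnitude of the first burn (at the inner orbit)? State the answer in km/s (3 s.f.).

μ = GM = 6.674×10⁻¹¹ × 5.972×10²⁴ = 3.986×10¹⁴ m³/s².
r₁ = 6931 km = 6.931×10⁶ m.
r₂ = 20620 km = 2.062×10⁷ m.
Transfer ellipse a_t = (r₁ + r₂)/2 = 1.378×10⁷ m.
At r₁: circular v_c1 = √(μ/r₁) = 7583 m/s; transfer-perigee v_p = √[μ(2/r₁ − 1/a_t)] = 9278 m/s.
Δv₁ = v_p − v_c1 = 1695 m/s.
= 1.695 km/s.

Δv ≈ 1.69 km/s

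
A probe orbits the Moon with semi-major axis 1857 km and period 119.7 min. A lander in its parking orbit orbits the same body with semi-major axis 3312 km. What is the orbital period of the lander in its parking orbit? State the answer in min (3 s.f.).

Kepler's third law: T² ∝ a³, so T₂ = T₁ (a₂/a₁)^(3/2).
a₂/a₁ = 1.784, (a₂/a₁)^(3/2) = 2.382.
T₂ = 119.7 × 2.382 = 285.1 min.

T₂ ≈ 285 min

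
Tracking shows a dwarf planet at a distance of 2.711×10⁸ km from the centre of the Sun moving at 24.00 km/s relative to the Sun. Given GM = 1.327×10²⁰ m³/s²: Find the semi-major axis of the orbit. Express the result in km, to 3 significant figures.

r = 2.711×10¹¹ m.
Vis-viva rearranged: 1/a = 2/r − v²/μ = 7.377×10⁻¹² − 4.341×10⁻¹² = 3.037×10⁻¹² m⁻¹.
a = 3.293×10¹¹ m = 3.2930×10⁸ km.

a ≈ 3.29×10⁸ km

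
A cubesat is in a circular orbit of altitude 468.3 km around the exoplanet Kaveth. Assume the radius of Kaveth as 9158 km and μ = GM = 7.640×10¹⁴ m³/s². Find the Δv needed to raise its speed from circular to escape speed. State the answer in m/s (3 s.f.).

r = 9158 + 468.3 = 9626.3 km = 9.6263×10⁶ m.
Circular speed v_c = √(μ/r) = 8909 m/s.
Escape speed v_esc = √(2μ/r) = √2 × v_c = 12600 m/s.
Δv = v_esc − v_c = 3690 m/s.

Δv ≈ 3690 m/s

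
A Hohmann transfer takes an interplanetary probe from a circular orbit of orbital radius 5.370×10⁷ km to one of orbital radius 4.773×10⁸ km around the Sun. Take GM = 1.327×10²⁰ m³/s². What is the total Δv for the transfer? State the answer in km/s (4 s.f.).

Δv_total ≈ 26.12 km/s

r₁ = 5.370×10⁷ km = 5.370×10¹⁰ m.
r₂ = 4.773×10⁸ km = 4.773×10¹¹ m.
Transfer ellipse a_t = (r₁ + r₂)/2 = 2.655×10¹¹ m.
At r₁: circular v_c1 = √(μ/r₁) = 49710 m/s; transfer-perihelion v_p = √[μ(2/r₁ − 1/a_t)] = 66650 m/s.
Δv₁ = v_p − v_c1 = 16940 m/s.
At r₂: circular v_c2 = √(μ/r₂) = 16670 m/s; transfer-aphelion v_a = √[μ(2/r₂ − 1/a_t)] = 7499 m/s.
Δv₂ = v_c2 − v_a = 9175 m/s.
Total Δv = Δv₁ + Δv₂ = 26120 m/s = 26.12 km/s.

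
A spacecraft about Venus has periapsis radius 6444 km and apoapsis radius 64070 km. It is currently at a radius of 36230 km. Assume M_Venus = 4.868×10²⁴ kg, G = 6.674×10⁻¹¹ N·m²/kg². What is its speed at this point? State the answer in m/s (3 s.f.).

μ = GM = 6.674×10⁻¹¹ × 4.868×10²⁴ = 3.249×10¹⁴ m³/s².
Semi-major axis a = (r_p + r_a)/2 = 35257 km = 3.526×10⁷ m.
Vis-viva: v² = μ(2/r − 1/a) = 3.249×10¹⁴ × (5.520×10⁻⁸ − 2.836×10⁻⁸) = 8.720×10⁶ m²/s².
v = 2953 m/s.

v ≈ 2950 m/s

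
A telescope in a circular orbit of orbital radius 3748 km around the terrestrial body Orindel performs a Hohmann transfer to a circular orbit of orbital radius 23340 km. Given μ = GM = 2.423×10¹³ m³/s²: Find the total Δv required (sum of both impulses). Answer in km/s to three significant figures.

r₁ = 3748 km = 3.748×10⁶ m.
r₂ = 23340 km = 2.334×10⁷ m.
Transfer ellipse a_t = (r₁ + r₂)/2 = 1.354×10⁷ m.
At r₁: circular v_c1 = √(μ/r₁) = 2543 m/s; transfer-periapsis v_p = √[μ(2/r₁ − 1/a_t)] = 3338 m/s.
Δv₁ = v_p − v_c1 = 795.2 m/s.
At r₂: circular v_c2 = √(μ/r₂) = 1019 m/s; transfer-apoapsis v_a = √[μ(2/r₂ − 1/a_t)] = 536.0 m/s.
Δv₂ = v_c2 − v_a = 482.9 m/s.
Total Δv = Δv₁ + Δv₂ = 1278 m/s = 1.278 km/s.

Δv_total ≈ 1.28 km/s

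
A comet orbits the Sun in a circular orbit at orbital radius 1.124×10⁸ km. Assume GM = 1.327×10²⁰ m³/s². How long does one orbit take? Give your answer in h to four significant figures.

r = 1.124×10⁸ km = 1.124×10¹¹ m.
Kepler's third law: T = 2π√(r³/μ) = 2π√((1.124×10¹¹)³ / 1.327×10²⁰).
r³/μ = 1.070×10¹³ s², so T = 2π × 3.271×10⁶ = 2.055×10⁷ s.
Converting: 2.055×10⁷ s ÷ 3600 = 5709 h.

T ≈ 5709 h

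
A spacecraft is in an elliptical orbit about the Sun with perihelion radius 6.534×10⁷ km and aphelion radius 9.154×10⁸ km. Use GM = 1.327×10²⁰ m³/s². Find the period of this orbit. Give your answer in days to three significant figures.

T ≈ 2170 days

Semi-major axis a = (r_p + r_a)/2 = (6.5340×10⁷ + 9.1540×10⁸)/2 = 4.9037×10⁸ km = 4.904×10¹¹ m.
By Kepler's third law T = 2π√(a³/μ) = 2π × 2.981×10⁷ = 1.873×10⁸ s.
= 2168 days.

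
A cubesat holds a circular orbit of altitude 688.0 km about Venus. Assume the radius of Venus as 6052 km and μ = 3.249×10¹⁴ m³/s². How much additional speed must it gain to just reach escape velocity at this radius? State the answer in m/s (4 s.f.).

r = 6052 + 688.0 = 6740.0 km = 6.7400×10⁶ m.
Circular speed v_c = √(μ/r) = 6943 m/s.
Escape speed v_esc = √(2μ/r) = √2 × v_c = 9819 m/s.
Δv = v_esc − v_c = 2876 m/s.

Δv ≈ 2876 m/s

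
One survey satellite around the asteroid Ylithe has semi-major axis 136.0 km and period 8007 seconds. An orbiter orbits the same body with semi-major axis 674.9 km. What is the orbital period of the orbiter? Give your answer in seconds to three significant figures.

T₂ ≈ 88500 seconds

Kepler's third law: T² ∝ a³, so T₂ = T₁ (a₂/a₁)^(3/2).
a₂/a₁ = 4.962, (a₂/a₁)^(3/2) = 11.05.
T₂ = 8007 × 11.05 = 88520 seconds.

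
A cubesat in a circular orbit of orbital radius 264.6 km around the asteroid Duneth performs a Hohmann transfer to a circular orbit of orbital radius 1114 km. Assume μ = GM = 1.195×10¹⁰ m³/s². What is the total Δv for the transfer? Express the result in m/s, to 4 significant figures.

Δv_total ≈ 97.05 m/s

r₁ = 264.6 km = 2.646×10⁵ m.
r₂ = 1114 km = 1.114×10⁶ m.
Transfer ellipse a_t = (r₁ + r₂)/2 = 6.893×10⁵ m.
At r₁: circular v_c1 = √(μ/r₁) = 212.5 m/s; transfer-periapsis v_p = √[μ(2/r₁ − 1/a_t)] = 270.2 m/s.
Δv₁ = v_p − v_c1 = 57.65 m/s.
At r₂: circular v_c2 = √(μ/r₂) = 103.6 m/s; transfer-apoapsis v_a = √[μ(2/r₂ − 1/a_t)] = 64.17 m/s.
Δv₂ = v_c2 − v_a = 39.40 m/s.
Total Δv = Δv₁ + Δv₂ = 97.05 m/s.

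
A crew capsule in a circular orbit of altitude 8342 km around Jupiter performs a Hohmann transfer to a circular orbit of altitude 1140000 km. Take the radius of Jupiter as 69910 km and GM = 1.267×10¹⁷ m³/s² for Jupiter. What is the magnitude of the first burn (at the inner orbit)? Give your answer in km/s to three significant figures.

Δv ≈ 14.9 km/s

r₁ = 69910 + 8342 = 78252 km = 7.8252×10⁷ m.
r₂ = 69910 + 1140000 = 1209900 km = 1.2099×10⁹ m.
Transfer ellipse a_t = (r₁ + r₂)/2 = 6.441×10⁸ m.
At r₁: circular v_c1 = √(μ/r₁) = 40240 m/s; transfer-perijove v_p = √[μ(2/r₁ − 1/a_t)] = 55150 m/s.
Δv₁ = v_p − v_c1 = 14910 m/s.
= 14.91 km/s.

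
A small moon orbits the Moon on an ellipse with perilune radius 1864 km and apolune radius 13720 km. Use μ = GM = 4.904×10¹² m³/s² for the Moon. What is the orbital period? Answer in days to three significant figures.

Semi-major axis a = (r_p + r_a)/2 = (1864.0 + 13720)/2 = 7792.0 km = 7.792×10⁶ m.
By Kepler's third law T = 2π√(a³/μ) = 2π × 9.822×10³ = 6.171×10⁴ s.
= 0.7143 days.

T ≈ 0.714 days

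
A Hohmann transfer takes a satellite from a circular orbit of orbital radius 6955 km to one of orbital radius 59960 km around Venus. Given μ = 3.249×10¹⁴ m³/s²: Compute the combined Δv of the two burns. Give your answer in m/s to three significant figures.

Δv_total ≈ 3580 m/s

r₁ = 6955 km = 6.955×10⁶ m.
r₂ = 59960 km = 5.996×10⁷ m.
Transfer ellipse a_t = (r₁ + r₂)/2 = 3.346×10⁷ m.
At r₁: circular v_c1 = √(μ/r₁) = 6835 m/s; transfer-periapsis v_p = √[μ(2/r₁ − 1/a_t)] = 9150 m/s.
Δv₁ = v_p − v_c1 = 2315 m/s.
At r₂: circular v_c2 = √(μ/r₂) = 2328 m/s; transfer-apoapsis v_a = √[μ(2/r₂ − 1/a_t)] = 1061 m/s.
Δv₂ = v_c2 − v_a = 1266 m/s.
Total Δv = Δv₁ + Δv₂ = 3581 m/s.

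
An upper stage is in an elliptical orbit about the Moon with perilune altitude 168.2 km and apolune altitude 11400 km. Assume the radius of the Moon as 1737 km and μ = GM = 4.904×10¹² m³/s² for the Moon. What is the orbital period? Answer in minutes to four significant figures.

r_p = 1737 + 168.2 = 1905.2 km = 1.9052×10⁶ m.
r_a = 1737 + 11400 = 13137 km = 1.3137×10⁷ m.
Semi-major axis a = (r_p + r_a)/2 = (1905.2 + 13137)/2 = 7521.1 km = 7.521×10⁶ m.
By Kepler's third law T = 2π√(a³/μ) = 2π × 9.314×10³ = 5.852×10⁴ s.
= 975.4 minutes.

T ≈ 975.4 minutes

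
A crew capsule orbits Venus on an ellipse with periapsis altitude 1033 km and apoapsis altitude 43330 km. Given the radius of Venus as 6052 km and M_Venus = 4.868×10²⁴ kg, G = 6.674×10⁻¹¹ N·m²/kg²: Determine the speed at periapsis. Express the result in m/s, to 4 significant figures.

μ = GM = 6.674×10⁻¹¹ × 4.868×10²⁴ = 3.249×10¹⁴ m³/s².
r_p = 6052 + 1033 = 7085.0 km = 7.0850×10⁶ m.
r_a = 6052 + 43330 = 49382 km = 4.9382×10⁷ m.
Semi-major axis a = (r_p + r_a)/2 = 28234 km = 2.823×10⁷ m.
Vis-viva: v² = μ(2/r − 1/a) = 3.249×10¹⁴ × (2.823×10⁻⁷ − 3.542×10⁻⁸) = 8.020×10⁷ m²/s².
v = 8956 m/s.

v ≈ 8956 m/s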